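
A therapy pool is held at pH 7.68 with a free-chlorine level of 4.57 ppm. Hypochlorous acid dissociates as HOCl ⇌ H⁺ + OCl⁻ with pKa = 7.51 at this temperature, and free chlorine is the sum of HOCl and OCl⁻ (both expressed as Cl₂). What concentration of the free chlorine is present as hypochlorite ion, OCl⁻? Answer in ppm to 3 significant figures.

[OCl⁻]/[HOCl] = 10^(pH − pKa) = 10^(7.68 − 7.51) = 10^0.17 = 1.479.
Fraction as HOCl = 1 / (1 + 1.479) = 0.4034.
OCl⁻ = (1 − 0.4034) × 4.57 ppm = 2.727 ppm.

2.73 ppm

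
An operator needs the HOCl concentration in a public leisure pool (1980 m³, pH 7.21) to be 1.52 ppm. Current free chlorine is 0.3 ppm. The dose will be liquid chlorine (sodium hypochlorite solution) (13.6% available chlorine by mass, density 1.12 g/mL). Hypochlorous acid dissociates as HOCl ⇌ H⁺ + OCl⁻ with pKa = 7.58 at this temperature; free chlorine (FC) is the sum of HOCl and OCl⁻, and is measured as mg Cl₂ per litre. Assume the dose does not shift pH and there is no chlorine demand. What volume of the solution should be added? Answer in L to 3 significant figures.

Volume: 1980 m³ = 1,980,000 L.
[OCl⁻]/[HOCl] = 10^(pH − pKa) = 10^(7.21 − 7.58) = 0.4266; fraction as HOCl = 1/(1 + 0.4266) = 0.701.
Free chlorine required for 1.52 ppm HOCl: 1.52 / 0.701 = 2.168 ppm.
FC to add: 2.168 − 0.3 = 1.868 mg/L as Cl₂.
Cl₂ equivalent: 1.868 mg/L × 1,980,000 L = 3699 g.
Product at 13.6% available Cl: 3699 / 0.136 = 27,200 g.
Volume: 27,200 g ÷ 1.12 g/mL = 24,290 mL.

24.3 L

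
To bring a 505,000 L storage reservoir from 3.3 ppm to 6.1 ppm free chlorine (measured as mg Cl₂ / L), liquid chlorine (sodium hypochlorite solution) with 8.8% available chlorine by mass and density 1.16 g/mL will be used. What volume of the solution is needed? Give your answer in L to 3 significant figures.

Chlorine deficit: 6.1 − 3.3 = 2.8 ppm = 2.8 mg/L as Cl₂.
Cl₂ equivalent needed: 2.8 mg/L × 505,000 L = 1,414,000 mg = 1414 g.
Product at 8.8% available chlorine: 1414 / 0.088 = 16,070 g.
Volume at density 1.16 g/mL: 16,070 g ÷ 1.16 g/mL = 13,850 mL.

13.9 L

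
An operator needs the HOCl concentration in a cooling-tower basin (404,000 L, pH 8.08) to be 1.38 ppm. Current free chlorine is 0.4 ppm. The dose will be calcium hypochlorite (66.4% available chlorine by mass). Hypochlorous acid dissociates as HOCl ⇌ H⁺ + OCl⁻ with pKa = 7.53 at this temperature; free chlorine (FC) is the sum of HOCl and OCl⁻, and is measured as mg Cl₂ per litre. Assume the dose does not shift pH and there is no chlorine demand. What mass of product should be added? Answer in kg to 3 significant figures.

3.58 kg

[OCl⁻]/[HOCl] = 10^(pH − pKa) = 10^(8.08 − 7.53) = 3.548; fraction as HOCl = 1/(1 + 3.548) = 0.2199.
Free chlorine required for 1.38 ppm HOCl: 1.38 / 0.2199 = 6.276 ppm.
FC to add: 6.276 − 0.4 = 5.876 mg/L as Cl₂.
Cl₂ equivalent: 5.876 mg/L × 404,000 L = 2374 g.
Product at 66.4% available Cl: 2374 / 0.664 = 3575 g.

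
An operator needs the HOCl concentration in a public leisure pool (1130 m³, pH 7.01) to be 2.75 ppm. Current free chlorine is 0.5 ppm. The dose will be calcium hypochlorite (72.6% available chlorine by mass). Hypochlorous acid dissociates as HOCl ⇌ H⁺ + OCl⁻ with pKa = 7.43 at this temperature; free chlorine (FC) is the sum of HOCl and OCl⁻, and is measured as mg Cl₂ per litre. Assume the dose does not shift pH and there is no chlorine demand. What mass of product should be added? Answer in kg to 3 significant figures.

Volume: 1130 m³ = 1,130,000 L.
[OCl⁻]/[HOCl] = 10^(pH − pKa) = 10^(7.01 − 7.43) = 0.3802; fraction as HOCl = 1/(1 + 0.3802) = 0.7245.
Free chlorine required for 2.75 ppm HOCl: 2.75 / 0.7245 = 3.796 ppm.
FC to add: 3.796 − 0.5 = 3.296 mg/L as Cl₂.
Cl₂ equivalent: 3.296 mg/L × 1,130,000 L = 3724 g.
Product at 72.6% available Cl: 3724 / 0.726 = 5129 g.

5.13 kg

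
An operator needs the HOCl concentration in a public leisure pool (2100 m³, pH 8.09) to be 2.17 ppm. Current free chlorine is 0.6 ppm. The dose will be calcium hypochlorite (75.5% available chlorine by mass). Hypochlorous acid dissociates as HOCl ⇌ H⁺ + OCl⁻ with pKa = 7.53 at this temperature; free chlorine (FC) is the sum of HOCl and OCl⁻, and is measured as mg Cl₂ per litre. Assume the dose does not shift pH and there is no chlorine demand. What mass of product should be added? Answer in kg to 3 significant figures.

26.3 kg

Volume: 2100 m³ = 2,100,000 L.
[OCl⁻]/[HOCl] = 10^(pH − pKa) = 10^(8.09 − 7.53) = 3.631; fraction as HOCl = 1/(1 + 3.631) = 0.2159.
Free chlorine required for 2.17 ppm HOCl: 2.17 / 0.2159 = 10.05 ppm.
FC to add: 10.05 − 0.6 = 9.449 mg/L as Cl₂.
Cl₂ equivalent: 9.449 mg/L × 2,100,000 L = 19,840 g.
Product at 75.5% available Cl: 19,840 / 0.755 = 26,280 g.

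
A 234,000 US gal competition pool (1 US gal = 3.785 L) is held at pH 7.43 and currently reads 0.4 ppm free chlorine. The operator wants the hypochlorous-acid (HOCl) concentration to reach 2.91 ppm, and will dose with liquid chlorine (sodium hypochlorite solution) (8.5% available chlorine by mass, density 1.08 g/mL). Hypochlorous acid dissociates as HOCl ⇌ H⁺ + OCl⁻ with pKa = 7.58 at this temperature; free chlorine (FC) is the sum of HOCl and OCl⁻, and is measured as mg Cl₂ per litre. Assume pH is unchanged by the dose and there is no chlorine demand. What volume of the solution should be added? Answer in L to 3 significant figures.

Volume: 234,000 US gal × 3.785 L/gal = 885,690 L.
[OCl⁻]/[HOCl] = 10^(pH − pKa) = 10^(7.43 − 7.58) = 0.7079; fraction as HOCl = 1/(1 + 0.7079) = 0.5855.
Free chlorine required for 2.91 ppm HOCl: 2.91 / 0.5855 = 4.97 ppm.
FC to add: 4.97 − 0.4 = 4.57 mg/L as Cl₂.
Cl₂ equivalent: 4.57 mg/L × 885,690 L = 4048 g.
Product at 8.5% available Cl: 4048 / 0.085 = 47,620 g.
Volume: 47,620 g ÷ 1.08 g/mL = 44,090 mL.

44.1 L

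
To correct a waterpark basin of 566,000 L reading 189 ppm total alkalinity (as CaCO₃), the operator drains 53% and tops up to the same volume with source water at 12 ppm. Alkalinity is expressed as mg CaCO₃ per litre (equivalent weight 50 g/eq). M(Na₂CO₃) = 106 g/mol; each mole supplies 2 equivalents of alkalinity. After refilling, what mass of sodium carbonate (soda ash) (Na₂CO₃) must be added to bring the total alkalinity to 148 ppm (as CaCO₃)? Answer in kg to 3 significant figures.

After draining 53% and refilling: 189 × 0.47 + 12 × 0.53 = 95.19 ppm.
Deficit to target: 148 − 95.19 = 52.81 mg/L.
As CaCO₃: 52.81 mg/L × 566,000 L = 29,890 g; ÷ 50 g/eq ÷ 2 = 298.9 mol Na₂CO₃.
Mass: 298.9 × 106 = 31,680 g.

31.7 kg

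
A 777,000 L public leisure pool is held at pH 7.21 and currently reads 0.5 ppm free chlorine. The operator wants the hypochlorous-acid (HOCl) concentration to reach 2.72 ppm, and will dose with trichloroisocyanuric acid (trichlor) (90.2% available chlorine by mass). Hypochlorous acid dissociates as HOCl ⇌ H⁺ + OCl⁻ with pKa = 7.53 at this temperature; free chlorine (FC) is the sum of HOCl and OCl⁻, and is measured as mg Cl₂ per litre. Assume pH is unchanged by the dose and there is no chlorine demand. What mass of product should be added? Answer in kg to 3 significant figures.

[OCl⁻]/[HOCl] = 10^(pH − pKa) = 10^(7.21 − 7.53) = 0.4786; fraction as HOCl = 1/(1 + 0.4786) = 0.6763.
Free chlorine required for 2.72 ppm HOCl: 2.72 / 0.6763 = 4.022 ppm.
FC to add: 4.022 − 0.5 = 3.522 mg/L as Cl₂.
Cl₂ equivalent: 3.522 mg/L × 777,000 L = 2736 g.
Product at 90.2% available Cl: 2736 / 0.902 = 3034 g.

3.03 kg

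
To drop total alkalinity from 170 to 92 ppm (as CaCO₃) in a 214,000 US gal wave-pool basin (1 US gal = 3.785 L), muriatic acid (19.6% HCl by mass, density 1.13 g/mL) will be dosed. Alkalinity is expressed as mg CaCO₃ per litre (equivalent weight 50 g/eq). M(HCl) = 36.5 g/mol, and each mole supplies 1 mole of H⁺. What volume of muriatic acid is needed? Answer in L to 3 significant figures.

Volume: 214,000 US gal × 3.785 L/gal = 809,990 L.
Alkalinity to neutralize: (170 − 92) = 78 mg/L as CaCO₃ × 809,990 L = 63,180 g as CaCO₃.
Equivalents of H⁺ required: 63,180 ÷ 50 g/eq = 1264 eq = 1264 mol HCl.
Mass of HCl: 1264 × 36.5 = 46,120 g.
Mass of 19.6% solution: 46,120 / 0.196 = 235,300 g.
Volume: 235,300 g ÷ 1.13 g/mL = 208,200 mL.

208 L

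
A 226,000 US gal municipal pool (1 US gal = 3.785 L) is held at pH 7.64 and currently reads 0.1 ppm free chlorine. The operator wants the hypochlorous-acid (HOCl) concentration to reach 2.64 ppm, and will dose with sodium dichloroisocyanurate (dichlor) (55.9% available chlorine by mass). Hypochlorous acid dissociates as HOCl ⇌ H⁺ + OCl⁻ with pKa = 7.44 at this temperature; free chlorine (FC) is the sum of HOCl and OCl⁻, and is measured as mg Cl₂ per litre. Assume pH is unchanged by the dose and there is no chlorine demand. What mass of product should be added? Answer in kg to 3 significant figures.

10.3 kg

Volume: 226,000 US gal × 3.785 L/gal = 855,410 L.
[OCl⁻]/[HOCl] = 10^(pH − pKa) = 10^(7.64 − 7.44) = 1.585; fraction as HOCl = 1/(1 + 1.585) = 0.3869.
Free chlorine required for 2.64 ppm HOCl: 2.64 / 0.3869 = 6.824 ppm.
FC to add: 6.824 − 0.1 = 6.724 mg/L as Cl₂.
Cl₂ equivalent: 6.724 mg/L × 855,410 L = 5752 g.
Product at 55.9% available Cl: 5752 / 0.559 = 10,290 g.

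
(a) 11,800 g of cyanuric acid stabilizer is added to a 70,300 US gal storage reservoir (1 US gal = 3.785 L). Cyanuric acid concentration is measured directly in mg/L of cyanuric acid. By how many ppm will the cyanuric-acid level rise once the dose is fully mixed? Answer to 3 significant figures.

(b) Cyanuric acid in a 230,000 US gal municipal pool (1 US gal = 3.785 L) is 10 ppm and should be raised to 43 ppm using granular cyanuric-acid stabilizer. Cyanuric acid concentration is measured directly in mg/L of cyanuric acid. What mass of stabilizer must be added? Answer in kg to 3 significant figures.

(a) 44.3 ppm; (b) 28.7 kg

(a) Volume: 70,300 US gal × 3.785 L/gal = 266,086 L.
(a) Rise: 11,800 g / 266,086 L × 1000 = 44.35 mg/L.

(b) Volume: 230,000 US gal × 3.785 L/gal = 870,550 L.
(b) CYA to add: (43 − 10) = 33 mg/L × 870,550 L = 28,730 g cyanuric acid.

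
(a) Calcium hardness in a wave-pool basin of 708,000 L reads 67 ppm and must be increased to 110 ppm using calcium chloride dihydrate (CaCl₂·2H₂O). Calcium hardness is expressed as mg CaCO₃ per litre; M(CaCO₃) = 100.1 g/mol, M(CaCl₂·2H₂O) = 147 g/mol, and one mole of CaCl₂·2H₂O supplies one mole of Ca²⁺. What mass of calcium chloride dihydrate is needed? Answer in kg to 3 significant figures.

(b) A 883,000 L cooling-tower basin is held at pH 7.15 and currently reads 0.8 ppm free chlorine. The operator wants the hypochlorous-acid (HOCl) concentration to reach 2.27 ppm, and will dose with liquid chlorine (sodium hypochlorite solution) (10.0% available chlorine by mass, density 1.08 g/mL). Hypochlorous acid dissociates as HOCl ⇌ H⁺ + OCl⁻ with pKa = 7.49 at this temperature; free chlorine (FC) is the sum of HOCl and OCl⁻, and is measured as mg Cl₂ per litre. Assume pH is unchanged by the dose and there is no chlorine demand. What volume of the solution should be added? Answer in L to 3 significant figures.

(a) Hardness to add: (110 − 67) = 43 mg/L as CaCO₃ × 708,000 L = 30,440 g as CaCO₃.
(a) Moles of Ca²⁺ (1 mol Ca²⁺ ≡ 1 mol CaCO₃): 30,440 / 100.1 g/mol = 304.1 mol.
(a) Mass of CaCl₂·2H₂O: 304.1 × 147 = 44,710 g.

(b) [OCl⁻]/[HOCl] = 10^(pH − pKa) = 10^(7.15 − 7.49) = 0.4571; fraction as HOCl = 1/(1 + 0.4571) = 0.6863.
(b) Free chlorine required for 2.27 ppm HOCl: 2.27 / 0.6863 = 3.308 ppm.
(b) FC to add: 3.308 − 0.8 = 2.508 mg/L as Cl₂.
(b) Cl₂ equivalent: 2.508 mg/L × 883,000 L = 2214 g.
(b) Product at 10.0% available Cl: 2214 / 0.1 = 22,140 g.
(b) Volume: 22,140 g ÷ 1.08 g/mL = 20,500 mL.

(a) 44.7 kg; (b) 20.5 L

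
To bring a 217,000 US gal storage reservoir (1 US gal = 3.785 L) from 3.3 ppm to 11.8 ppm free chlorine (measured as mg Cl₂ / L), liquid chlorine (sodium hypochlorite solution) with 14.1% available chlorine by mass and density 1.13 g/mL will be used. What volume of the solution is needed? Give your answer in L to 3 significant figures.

Volume: 217,000 US gal × 3.785 L/gal = 821,345 L.
Chlorine deficit: 11.8 − 3.3 = 8.5 ppm = 8.5 mg/L as Cl₂.
Cl₂ equivalent needed: 8.5 mg/L × 821,345 L = 6,981,000 mg = 6981 g.
Product at 14.1% available chlorine: 6981 / 0.141 = 49,510 g.
Volume at density 1.13 g/mL: 49,510 g ÷ 1.13 g/mL = 43,820 mL.

43.8 L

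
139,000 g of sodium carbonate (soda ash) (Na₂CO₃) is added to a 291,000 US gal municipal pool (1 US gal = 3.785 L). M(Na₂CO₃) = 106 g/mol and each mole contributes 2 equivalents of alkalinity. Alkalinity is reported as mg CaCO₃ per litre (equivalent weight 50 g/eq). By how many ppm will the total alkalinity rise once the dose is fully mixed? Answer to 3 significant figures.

119 ppm

Volume: 291,000 US gal × 3.785 L/gal = 1,101,435 L.
Moles of Na₂CO₃: 139,000 g ÷ 106 g/mol = 1311 mol → 2623 eq of alkalinity.
As CaCO₃: 2623 eq × 50 g/eq = 131,100 g.
Rise: 131,100 g / 1,101,435 L × 1000 = 119.1 mg/L.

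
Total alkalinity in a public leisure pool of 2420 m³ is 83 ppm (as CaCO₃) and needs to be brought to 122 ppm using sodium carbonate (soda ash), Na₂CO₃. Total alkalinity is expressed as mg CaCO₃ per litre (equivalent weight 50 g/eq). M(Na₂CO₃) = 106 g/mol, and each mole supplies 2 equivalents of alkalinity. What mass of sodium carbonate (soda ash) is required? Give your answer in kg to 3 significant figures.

100 kg

Volume: 2420 m³ = 2,420,000 L.
Alkalinity to add: (122 − 83) = 39 mg/L as CaCO₃ × 2,420,000 L = 94,380 g as CaCO₃.
Equivalents: 94,380 g ÷ 50 g/eq = 1888 eq.
Each mole of Na₂CO₃ supplies 2 eq, so 1888 / 2 = 943.8 mol.
Mass: 943.8 mol × 106 g/mol = 100,000 g.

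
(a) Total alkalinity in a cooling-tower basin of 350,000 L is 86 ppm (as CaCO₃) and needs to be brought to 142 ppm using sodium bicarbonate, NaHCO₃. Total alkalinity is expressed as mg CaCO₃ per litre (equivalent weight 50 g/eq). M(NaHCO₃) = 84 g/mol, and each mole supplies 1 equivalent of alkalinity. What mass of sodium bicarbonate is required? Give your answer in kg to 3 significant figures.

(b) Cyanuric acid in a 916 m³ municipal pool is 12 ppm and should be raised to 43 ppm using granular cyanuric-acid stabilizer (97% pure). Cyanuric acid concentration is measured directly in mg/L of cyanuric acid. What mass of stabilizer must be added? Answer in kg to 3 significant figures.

(a) 32.9 kg; (b) 29.3 kg

(a) Alkalinity to add: (142 − 86) = 56 mg/L as CaCO₃ × 350,000 L = 19,600 g as CaCO₃.
(a) Equivalents: 19,600 g ÷ 50 g/eq = 392 eq.
(a) NaHCO₃ supplies 1 eq per mole → 392 mol.
(a) Mass: 392 mol × 84 g/mol = 32,930 g.

(b) Volume: 916 m³ = 916,000 L.
(b) CYA to add: (43 − 12) = 31 mg/L × 916,000 L = 28,400 g cyanuric acid.
(b) At 97% purity: 28,400 / 0.97 = 29,270 g product.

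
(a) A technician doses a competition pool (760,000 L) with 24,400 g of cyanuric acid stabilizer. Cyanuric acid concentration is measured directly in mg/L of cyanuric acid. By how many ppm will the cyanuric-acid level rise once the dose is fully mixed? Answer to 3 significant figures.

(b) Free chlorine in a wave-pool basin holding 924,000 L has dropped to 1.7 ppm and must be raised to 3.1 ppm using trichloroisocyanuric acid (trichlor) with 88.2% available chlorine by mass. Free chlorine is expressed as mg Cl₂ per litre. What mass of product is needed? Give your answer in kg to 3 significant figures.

(a) Rise: 24,400 g / 760,000 L × 1000 = 32.11 mg/L.

(b) Chlorine deficit: 3.1 − 1.7 = 1.4 ppm = 1.4 mg/L as Cl₂.
(b) Cl₂ equivalent needed: 1.4 mg/L × 924,000 L = 1,294,000 mg = 1294 g.
(b) Product at 88.2% available chlorine: 1294 / 0.882 = 1467 g.

(a) 32.1 ppm; (b) 1.47 kg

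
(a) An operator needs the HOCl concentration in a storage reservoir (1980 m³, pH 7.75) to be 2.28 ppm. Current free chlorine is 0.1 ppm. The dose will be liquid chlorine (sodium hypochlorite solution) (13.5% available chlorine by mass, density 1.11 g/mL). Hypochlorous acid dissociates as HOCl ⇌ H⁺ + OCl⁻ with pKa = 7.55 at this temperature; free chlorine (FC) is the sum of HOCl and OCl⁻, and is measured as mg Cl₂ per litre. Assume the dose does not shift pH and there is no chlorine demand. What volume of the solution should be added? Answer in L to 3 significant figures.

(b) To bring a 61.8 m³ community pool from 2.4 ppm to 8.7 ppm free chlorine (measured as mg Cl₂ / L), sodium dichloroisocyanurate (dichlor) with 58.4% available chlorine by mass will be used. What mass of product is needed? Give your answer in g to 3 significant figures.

(a) Volume: 1980 m³ = 1,980,000 L.
(a) [OCl⁻]/[HOCl] = 10^(pH − pKa) = 10^(7.75 − 7.55) = 1.585; fraction as HOCl = 1/(1 + 1.585) = 0.3869.
(a) Free chlorine required for 2.28 ppm HOCl: 2.28 / 0.3869 = 5.894 ppm.
(a) FC to add: 5.894 − 0.1 = 5.794 mg/L as Cl₂.
(a) Cl₂ equivalent: 5.794 mg/L × 1,980,000 L = 11,470 g.
(a) Product at 13.5% available Cl: 11,470 / 0.135 = 84,970 g.
(a) Volume: 84,970 g ÷ 1.11 g/mL = 76,550 mL.

(b) Volume: 61.8 m³ = 61,800 L.
(b) Chlorine deficit: 8.7 − 2.4 = 6.3 ppm = 6.3 mg/L as Cl₂.
(b) Cl₂ equivalent needed: 6.3 mg/L × 61,800 L = 389,300 mg = 389.3 g.
(b) Product at 58.4% available chlorine: 389.3 / 0.584 = 666.7 g.

(a) 76.6 L; (b) 667 g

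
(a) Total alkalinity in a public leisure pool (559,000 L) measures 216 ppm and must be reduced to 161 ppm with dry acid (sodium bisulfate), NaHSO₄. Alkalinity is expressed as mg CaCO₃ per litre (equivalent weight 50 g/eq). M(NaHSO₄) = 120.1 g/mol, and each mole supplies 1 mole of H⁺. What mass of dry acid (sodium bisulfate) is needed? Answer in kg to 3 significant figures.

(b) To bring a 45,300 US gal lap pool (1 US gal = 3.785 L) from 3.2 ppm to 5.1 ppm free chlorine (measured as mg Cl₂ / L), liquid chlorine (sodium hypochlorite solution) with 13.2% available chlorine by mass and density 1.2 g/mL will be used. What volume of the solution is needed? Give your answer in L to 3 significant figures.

(a) Alkalinity to neutralize: (216 − 161) = 55 mg/L as CaCO₃ × 559,000 L = 30,740 g as CaCO₃.
(a) Equivalents of H⁺ required: 30,740 ÷ 50 g/eq = 614.9 eq = 614.9 mol NaHSO₄.
(a) Mass of NaHSO₄: 614.9 × 120.1 = 73,850 g.

(b) Volume: 45,300 US gal × 3.785 L/gal = 171,460 L.
(b) Chlorine deficit: 5.1 − 3.2 = 1.9 ppm = 1.9 mg/L as Cl₂.
(b) Cl₂ equivalent needed: 1.9 mg/L × 171,460 L = 325,800 mg = 325.8 g.
(b) Product at 13.2% available chlorine: 325.8 / 0.132 = 2468 g.
(b) Volume at density 1.2 g/mL: 2468 g ÷ 1.2 g/mL = 2057 mL.

(a) 73.8 kg; (b) 2.06 L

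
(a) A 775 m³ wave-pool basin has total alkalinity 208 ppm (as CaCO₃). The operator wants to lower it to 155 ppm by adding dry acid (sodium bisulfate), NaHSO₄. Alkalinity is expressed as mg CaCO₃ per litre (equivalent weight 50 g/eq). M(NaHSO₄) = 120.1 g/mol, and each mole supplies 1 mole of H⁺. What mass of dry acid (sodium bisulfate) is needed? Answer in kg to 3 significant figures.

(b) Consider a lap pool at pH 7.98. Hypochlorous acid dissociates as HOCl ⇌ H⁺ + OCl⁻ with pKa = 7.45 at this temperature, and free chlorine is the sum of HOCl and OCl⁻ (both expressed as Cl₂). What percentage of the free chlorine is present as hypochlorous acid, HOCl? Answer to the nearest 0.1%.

(a) Volume: 775 m³ = 775,000 L.
(a) Alkalinity to neutralize: (208 − 155) = 53 mg/L as CaCO₃ × 775,000 L = 41,080 g as CaCO₃.
(a) Equivalents of H⁺ required: 41,080 ÷ 50 g/eq = 821.5 eq = 821.5 mol NaHSO₄.
(a) Mass of NaHSO₄: 821.5 × 120.1 = 98,660 g.

(b) [OCl⁻]/[HOCl] = 10^(pH − pKa) = 10^(7.98 − 7.45) = 10^0.53 = 3.388.
(b) Fraction as HOCl = 1 / (1 + 3.388) = 0.2279.

(a) 98.7 kg; (b) 22.8%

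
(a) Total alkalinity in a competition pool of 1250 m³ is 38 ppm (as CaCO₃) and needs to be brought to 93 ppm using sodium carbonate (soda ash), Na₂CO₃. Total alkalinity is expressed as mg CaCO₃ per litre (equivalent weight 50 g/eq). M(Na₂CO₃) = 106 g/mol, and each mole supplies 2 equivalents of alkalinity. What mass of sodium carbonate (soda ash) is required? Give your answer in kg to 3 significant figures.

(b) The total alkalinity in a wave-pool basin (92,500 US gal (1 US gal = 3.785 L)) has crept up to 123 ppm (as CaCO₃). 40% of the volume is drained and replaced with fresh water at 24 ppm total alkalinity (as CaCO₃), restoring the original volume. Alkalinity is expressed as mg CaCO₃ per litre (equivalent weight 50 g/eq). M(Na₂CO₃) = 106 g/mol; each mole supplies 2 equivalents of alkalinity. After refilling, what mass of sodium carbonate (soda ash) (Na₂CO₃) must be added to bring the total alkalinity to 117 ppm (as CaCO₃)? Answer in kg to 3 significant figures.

(a) 72.9 kg; (b) 12.5 kg

(a) Volume: 1250 m³ = 1,250,000 L.
(a) Alkalinity to add: (93 − 38) = 55 mg/L as CaCO₃ × 1,250,000 L = 68,750 g as CaCO₃.
(a) Equivalents: 68,750 g ÷ 50 g/eq = 1375 eq.
(a) Each mole of Na₂CO₃ supplies 2 eq, so 1375 / 2 = 687.5 mol.
(a) Mass: 687.5 mol × 106 g/mol = 72,880 g.

(b) Volume: 92,500 US gal × 3.785 L/gal = 350,112 L.
(b) After draining 40% and refilling: 123 × 0.60 + 24 × 0.40 = 83.4 ppm.
(b) Deficit to target: 117 − 83.4 = 33.6 mg/L.
(b) As CaCO₃: 33.6 mg/L × 350,112 L = 11,760 g; ÷ 50 g/eq ÷ 2 = 117.6 mol Na₂CO₃.
(b) Mass: 117.6 × 106 = 12,470 g.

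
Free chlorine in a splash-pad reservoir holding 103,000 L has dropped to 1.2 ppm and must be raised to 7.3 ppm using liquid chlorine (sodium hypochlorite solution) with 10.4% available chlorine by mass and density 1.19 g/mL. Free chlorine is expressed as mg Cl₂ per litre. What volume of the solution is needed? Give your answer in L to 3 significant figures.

5.08 L

Chlorine deficit: 7.3 − 1.2 = 6.1 ppm = 6.1 mg/L as Cl₂.
Cl₂ equivalent needed: 6.1 mg/L × 103,000 L = 628,300 mg = 628.3 g.
Product at 10.4% available chlorine: 628.3 / 0.104 = 6041 g.
Volume at density 1.19 g/mL: 6041 g ÷ 1.19 g/mL = 5077 mL.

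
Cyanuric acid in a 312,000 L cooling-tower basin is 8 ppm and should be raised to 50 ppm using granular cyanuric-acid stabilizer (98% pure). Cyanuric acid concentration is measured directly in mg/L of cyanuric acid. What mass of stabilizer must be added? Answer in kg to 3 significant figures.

CYA to add: (50 − 8) = 42 mg/L × 312,000 L = 13,100 g cyanuric acid.
At 98% purity: 13,100 / 0.98 = 13,370 g product.

13.4 kg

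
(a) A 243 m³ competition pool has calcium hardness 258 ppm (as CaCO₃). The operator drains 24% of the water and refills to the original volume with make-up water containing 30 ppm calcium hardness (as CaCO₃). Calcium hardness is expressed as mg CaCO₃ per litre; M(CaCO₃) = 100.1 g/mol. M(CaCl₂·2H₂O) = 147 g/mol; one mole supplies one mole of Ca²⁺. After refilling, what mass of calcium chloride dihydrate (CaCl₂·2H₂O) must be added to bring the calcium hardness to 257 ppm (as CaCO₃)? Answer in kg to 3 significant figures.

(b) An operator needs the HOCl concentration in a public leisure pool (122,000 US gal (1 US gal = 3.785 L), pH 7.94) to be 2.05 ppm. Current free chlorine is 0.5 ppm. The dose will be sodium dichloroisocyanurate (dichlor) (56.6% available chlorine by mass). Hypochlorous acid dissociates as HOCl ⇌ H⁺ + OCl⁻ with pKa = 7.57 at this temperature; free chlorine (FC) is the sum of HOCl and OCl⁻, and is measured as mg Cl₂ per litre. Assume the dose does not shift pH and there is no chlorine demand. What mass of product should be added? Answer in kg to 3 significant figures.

(a) 19.2 kg; (b) 5.19 kg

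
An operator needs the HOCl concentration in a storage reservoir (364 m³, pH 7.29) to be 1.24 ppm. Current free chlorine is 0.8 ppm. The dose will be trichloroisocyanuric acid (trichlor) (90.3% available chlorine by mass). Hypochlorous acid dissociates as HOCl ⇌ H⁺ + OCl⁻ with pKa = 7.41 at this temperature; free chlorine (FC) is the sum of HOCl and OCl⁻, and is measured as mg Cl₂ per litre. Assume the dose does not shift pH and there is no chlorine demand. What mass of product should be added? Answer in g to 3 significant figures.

557 g

Volume: 364 m³ = 364,000 L.
[OCl⁻]/[HOCl] = 10^(pH − pKa) = 10^(7.29 − 7.41) = 0.7586; fraction as HOCl = 1/(1 + 0.7586) = 0.5686.
Free chlorine required for 1.24 ppm HOCl: 1.24 / 0.5686 = 2.181 ppm.
FC to add: 2.181 − 0.8 = 1.381 mg/L as Cl₂.
Cl₂ equivalent: 1.381 mg/L × 364,000 L = 502.6 g.
Product at 90.3% available Cl: 502.6 / 0.903 = 556.5 g.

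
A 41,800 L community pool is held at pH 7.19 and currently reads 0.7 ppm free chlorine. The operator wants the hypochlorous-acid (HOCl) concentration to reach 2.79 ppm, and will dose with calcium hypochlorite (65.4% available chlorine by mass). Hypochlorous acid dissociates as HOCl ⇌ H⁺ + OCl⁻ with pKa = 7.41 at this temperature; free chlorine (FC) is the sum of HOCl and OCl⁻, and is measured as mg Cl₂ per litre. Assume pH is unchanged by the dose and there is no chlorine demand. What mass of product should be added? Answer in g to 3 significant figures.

241 g

[OCl⁻]/[HOCl] = 10^(pH − pKa) = 10^(7.19 − 7.41) = 0.6026; fraction as HOCl = 1/(1 + 0.6026) = 0.624.
Free chlorine required for 2.79 ppm HOCl: 2.79 / 0.624 = 4.471 ppm.
FC to add: 4.471 − 0.7 = 3.771 mg/L as Cl₂.
Cl₂ equivalent: 3.771 mg/L × 41,800 L = 157.6 g.
Product at 65.4% available Cl: 157.6 / 0.654 = 241 g.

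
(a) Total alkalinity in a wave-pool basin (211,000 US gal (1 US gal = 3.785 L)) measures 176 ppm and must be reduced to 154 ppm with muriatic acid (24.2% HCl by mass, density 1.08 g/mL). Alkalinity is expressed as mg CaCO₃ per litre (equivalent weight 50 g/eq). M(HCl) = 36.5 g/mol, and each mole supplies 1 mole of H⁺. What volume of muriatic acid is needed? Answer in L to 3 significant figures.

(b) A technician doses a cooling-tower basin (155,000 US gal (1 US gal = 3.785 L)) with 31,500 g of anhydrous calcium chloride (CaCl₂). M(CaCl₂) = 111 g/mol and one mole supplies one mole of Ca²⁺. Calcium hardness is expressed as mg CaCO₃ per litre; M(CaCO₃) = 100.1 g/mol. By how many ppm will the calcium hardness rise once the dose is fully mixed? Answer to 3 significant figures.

(a) 49.1 L; (b) 48.4 ppm

(a) Volume: 211,000 US gal × 3.785 L/gal = 798,635 L.
(a) Alkalinity to neutralize: (176 − 154) = 22 mg/L as CaCO₃ × 798,635 L = 17,570 g as CaCO₃.
(a) Equivalents of H⁺ required: 17,570 ÷ 50 g/eq = 351.4 eq = 351.4 mol HCl.
(a) Mass of HCl: 351.4 × 36.5 = 12,830 g.
(a) Mass of 24.2% solution: 12,830 / 0.242 = 53,000 g.
(a) Volume: 53,000 g ÷ 1.08 g/mL = 49,070 mL.

(b) Volume: 155,000 US gal × 3.785 L/gal = 586,675 L.
(b) Moles of Ca²⁺: 31,500 g ÷ 111 g/mol = 283.8 mol.
(b) As CaCO₃: 283.8 mol × 100.1 g/mol = 28,410 g.
(b) Rise: 28,410 g / 586,675 L × 1000 = 48.42 mg/L.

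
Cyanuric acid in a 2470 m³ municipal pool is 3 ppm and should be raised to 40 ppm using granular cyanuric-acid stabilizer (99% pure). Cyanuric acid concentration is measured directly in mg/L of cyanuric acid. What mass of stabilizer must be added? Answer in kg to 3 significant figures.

92.3 kg

Volume: 2470 m³ = 2,470,000 L.
CYA to add: (40 − 3) = 37 mg/L × 2,470,000 L = 91,390 g cyanuric acid.
At 99% purity: 91,390 / 0.99 = 92,310 g product.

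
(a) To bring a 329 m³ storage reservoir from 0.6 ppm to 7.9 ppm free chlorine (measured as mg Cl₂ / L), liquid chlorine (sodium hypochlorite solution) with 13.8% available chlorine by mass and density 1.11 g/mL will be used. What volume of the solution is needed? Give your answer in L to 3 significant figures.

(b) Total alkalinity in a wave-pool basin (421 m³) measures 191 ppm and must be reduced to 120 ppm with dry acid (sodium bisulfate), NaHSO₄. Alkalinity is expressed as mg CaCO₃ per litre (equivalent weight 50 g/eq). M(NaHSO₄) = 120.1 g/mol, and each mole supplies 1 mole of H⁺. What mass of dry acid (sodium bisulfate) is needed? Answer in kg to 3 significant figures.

(a) 15.7 L; (b) 71.8 kg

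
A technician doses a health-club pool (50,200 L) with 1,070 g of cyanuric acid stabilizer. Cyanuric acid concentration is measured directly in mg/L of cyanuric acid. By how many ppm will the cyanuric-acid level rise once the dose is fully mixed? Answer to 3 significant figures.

Rise: 1,070 g / 50,200 L × 1000 = 21.31 mg/L.

21.3 ppm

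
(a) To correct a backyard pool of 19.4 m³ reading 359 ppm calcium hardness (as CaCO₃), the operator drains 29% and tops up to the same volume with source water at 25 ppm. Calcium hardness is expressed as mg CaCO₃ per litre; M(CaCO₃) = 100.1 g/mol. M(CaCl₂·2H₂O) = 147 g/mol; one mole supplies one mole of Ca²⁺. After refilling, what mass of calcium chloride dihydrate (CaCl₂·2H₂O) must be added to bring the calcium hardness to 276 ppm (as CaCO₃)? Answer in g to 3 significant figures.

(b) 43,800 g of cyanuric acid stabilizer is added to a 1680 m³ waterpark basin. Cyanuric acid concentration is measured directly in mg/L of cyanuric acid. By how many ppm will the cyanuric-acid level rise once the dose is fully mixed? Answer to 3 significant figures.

(a) 395 g; (b) 26.1 ppm

(a) Volume: 19.4 m³ = 19,400 L.
(a) After draining 29% and refilling: 359 × 0.71 + 25 × 0.29 = 262.14 ppm.
(a) Deficit to target: 276 − 262.14 = 13.86 mg/L.
(a) As CaCO₃: 13.86 mg/L × 19,400 L = 268.9 g; ÷ 100.1 = 2.686 mol Ca²⁺.
(a) Mass: 2.686 × 147 = 394.9 g.

(b) Volume: 1680 m³ = 1,680,000 L.
(b) Rise: 43,800 g / 1,680,000 L × 1000 = 26.07 mg/L.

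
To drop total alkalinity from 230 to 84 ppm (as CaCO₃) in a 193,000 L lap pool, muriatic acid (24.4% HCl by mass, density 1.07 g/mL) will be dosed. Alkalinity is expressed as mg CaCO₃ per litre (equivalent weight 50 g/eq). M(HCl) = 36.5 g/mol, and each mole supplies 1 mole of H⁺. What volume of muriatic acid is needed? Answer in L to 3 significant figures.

Alkalinity to neutralize: (230 − 84) = 146 mg/L as CaCO₃ × 193,000 L = 28,180 g as CaCO₃.
Equivalents of H⁺ required: 28,180 ÷ 50 g/eq = 563.6 eq = 563.6 mol HCl.
Mass of HCl: 563.6 × 36.5 = 20,570 g.
Mass of 24.4% solution: 20,570 / 0.244 = 84,300 g.
Volume: 84,300 g ÷ 1.07 g/mL = 78,790 mL.

78.8 L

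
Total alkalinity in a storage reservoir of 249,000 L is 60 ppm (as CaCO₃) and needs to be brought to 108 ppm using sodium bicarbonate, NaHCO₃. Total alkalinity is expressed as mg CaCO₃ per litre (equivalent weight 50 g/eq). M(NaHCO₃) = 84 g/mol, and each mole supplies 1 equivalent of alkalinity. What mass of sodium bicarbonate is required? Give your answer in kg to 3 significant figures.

20.1 kg

Alkalinity to add: (108 − 60) = 48 mg/L as CaCO₃ × 249,000 L = 11,950 g as CaCO₃.
Equivalents: 11,950 g ÷ 50 g/eq = 239 eq.
NaHCO₃ supplies 1 eq per mole → 239 mol.
Mass: 239 mol × 84 g/mol = 20,080 g.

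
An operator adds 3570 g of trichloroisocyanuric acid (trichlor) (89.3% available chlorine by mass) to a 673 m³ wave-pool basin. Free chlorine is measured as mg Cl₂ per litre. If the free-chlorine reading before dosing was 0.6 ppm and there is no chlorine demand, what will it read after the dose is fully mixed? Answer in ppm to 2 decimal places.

5.34 ppm

Volume: 673 m³ = 673,000 L.
Available chlorine delivered: 3570 g × 0.893 = 3188 g as Cl₂.
Concentration rise: 3188 g / 673,000 L = 4.737 mg/L = 4.74 ppm.
Final FC: 0.6 + 4.74 = 5.34 ppm.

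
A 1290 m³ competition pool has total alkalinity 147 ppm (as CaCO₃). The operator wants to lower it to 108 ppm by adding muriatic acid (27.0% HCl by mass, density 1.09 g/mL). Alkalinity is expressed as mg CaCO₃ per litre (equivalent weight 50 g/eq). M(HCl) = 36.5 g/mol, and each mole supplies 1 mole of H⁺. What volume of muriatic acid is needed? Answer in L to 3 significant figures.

125 L

Volume: 1290 m³ = 1,290,000 L.
Alkalinity to neutralize: (147 − 108) = 39 mg/L as CaCO₃ × 1,290,000 L = 50,310 g as CaCO₃.
Equivalents of H⁺ required: 50,310 ÷ 50 g/eq = 1006 eq = 1006 mol HCl.
Mass of HCl: 1006 × 36.5 = 36,730 g.
Mass of 27.0% solution: 36,730 / 0.27 = 136,000 g.
Volume: 136,000 g ÷ 1.09 g/mL = 124,800 mL.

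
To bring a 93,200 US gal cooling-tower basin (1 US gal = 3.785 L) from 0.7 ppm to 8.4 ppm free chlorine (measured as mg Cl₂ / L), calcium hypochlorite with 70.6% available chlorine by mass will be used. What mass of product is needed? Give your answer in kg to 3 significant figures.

3.85 kg

Volume: 93,200 US gal × 3.785 L/gal = 352,762 L.
Chlorine deficit: 8.4 − 0.7 = 7.7 ppm = 7.7 mg/L as Cl₂.
Cl₂ equivalent needed: 7.7 mg/L × 352,762 L = 2,716,000 mg = 2716 g.
Product at 70.6% available chlorine: 2716 / 0.706 = 3847 g.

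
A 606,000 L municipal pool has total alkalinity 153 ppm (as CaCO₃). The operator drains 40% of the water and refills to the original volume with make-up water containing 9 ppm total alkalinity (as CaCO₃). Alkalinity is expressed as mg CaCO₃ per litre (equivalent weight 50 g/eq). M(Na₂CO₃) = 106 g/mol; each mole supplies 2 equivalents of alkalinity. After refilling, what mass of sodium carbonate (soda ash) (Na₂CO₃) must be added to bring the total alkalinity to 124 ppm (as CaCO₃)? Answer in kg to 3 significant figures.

18.4 kg

After draining 40% and refilling: 153 × 0.60 + 9 × 0.40 = 95.4 ppm.
Deficit to target: 124 − 95.4 = 28.6 mg/L.
As CaCO₃: 28.6 mg/L × 606,000 L = 17,330 g; ÷ 50 g/eq ÷ 2 = 173.3 mol Na₂CO₃.
Mass: 173.3 × 106 = 18,370 g.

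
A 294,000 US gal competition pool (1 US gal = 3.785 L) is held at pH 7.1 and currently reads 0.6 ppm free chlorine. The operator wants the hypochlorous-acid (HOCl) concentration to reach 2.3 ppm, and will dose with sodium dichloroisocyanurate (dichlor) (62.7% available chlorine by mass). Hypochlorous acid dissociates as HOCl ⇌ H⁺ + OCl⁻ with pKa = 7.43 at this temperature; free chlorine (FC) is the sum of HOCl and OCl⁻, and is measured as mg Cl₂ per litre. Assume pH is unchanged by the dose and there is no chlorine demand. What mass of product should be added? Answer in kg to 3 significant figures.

Volume: 294,000 US gal × 3.785 L/gal = 1,112,790 L.
[OCl⁻]/[HOCl] = 10^(pH − pKa) = 10^(7.1 − 7.43) = 0.4677; fraction as HOCl = 1/(1 + 0.4677) = 0.6813.
Free chlorine required for 2.3 ppm HOCl: 2.3 / 0.6813 = 3.376 ppm.
FC to add: 3.376 − 0.6 = 2.776 mg/L as Cl₂.
Cl₂ equivalent: 2.776 mg/L × 1,112,790 L = 3089 g.
Product at 62.7% available Cl: 3089 / 0.627 = 4926 g.

4.93 kg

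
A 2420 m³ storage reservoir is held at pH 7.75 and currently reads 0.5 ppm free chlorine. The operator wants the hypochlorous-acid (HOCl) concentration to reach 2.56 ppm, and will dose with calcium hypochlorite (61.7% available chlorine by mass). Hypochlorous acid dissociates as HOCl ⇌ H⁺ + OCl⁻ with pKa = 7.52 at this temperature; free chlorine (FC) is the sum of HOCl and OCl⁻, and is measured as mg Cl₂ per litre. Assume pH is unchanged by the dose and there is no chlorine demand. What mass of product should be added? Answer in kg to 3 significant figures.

Volume: 2420 m³ = 2,420,000 L.
[OCl⁻]/[HOCl] = 10^(pH − pKa) = 10^(7.75 − 7.52) = 1.698; fraction as HOCl = 1/(1 + 1.698) = 0.3706.
Free chlorine required for 2.56 ppm HOCl: 2.56 / 0.3706 = 6.908 ppm.
FC to add: 6.908 − 0.5 = 6.408 mg/L as Cl₂.
Cl₂ equivalent: 6.408 mg/L × 2,420,000 L = 15,510 g.
Product at 61.7% available Cl: 15,510 / 0.617 = 25,130 g.

25.1 kg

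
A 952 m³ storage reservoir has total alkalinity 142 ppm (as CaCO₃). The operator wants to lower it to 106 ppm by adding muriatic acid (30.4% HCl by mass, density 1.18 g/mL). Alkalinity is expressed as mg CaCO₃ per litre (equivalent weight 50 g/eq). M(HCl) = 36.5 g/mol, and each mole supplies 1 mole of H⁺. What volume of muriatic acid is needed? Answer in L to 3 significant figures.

Volume: 952 m³ = 952,000 L.
Alkalinity to neutralize: (142 − 106) = 36 mg/L as CaCO₃ × 952,000 L = 34,270 g as CaCO₃.
Equivalents of H⁺ required: 34,270 ÷ 50 g/eq = 685.4 eq = 685.4 mol HCl.
Mass of HCl: 685.4 × 36.5 = 25,020 g.
Mass of 30.4% solution: 25,020 / 0.304 = 82,300 g.
Volume: 82,300 g ÷ 1.18 g/mL = 69,740 mL.

69.7 L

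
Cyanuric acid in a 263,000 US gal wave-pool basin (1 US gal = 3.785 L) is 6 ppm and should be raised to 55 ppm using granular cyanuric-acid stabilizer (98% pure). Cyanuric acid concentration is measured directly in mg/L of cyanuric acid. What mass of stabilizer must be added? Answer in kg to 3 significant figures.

Volume: 263,000 US gal × 3.785 L/gal = 995,455 L.
CYA to add: (55 − 6) = 49 mg/L × 995,455 L = 48,780 g cyanuric acid.
At 98% purity: 48,780 / 0.98 = 49,770 g product.

49.8 kg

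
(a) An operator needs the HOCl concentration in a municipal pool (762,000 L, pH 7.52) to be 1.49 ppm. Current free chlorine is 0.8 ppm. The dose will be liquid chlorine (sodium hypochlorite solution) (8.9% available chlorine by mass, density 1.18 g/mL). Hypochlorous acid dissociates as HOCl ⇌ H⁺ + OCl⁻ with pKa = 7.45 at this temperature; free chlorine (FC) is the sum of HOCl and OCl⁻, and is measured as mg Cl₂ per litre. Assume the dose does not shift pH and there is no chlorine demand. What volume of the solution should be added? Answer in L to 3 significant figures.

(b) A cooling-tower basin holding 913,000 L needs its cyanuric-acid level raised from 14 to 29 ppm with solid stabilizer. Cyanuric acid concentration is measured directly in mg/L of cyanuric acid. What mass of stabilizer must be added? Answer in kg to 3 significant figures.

(a) [OCl⁻]/[HOCl] = 10^(pH − pKa) = 10^(7.52 − 7.45) = 1.175; fraction as HOCl = 1/(1 + 1.175) = 0.4598.
(a) Free chlorine required for 1.49 ppm HOCl: 1.49 / 0.4598 = 3.241 ppm.
(a) FC to add: 3.241 − 0.8 = 2.441 mg/L as Cl₂.
(a) Cl₂ equivalent: 2.441 mg/L × 762,000 L = 1860 g.
(a) Product at 8.9% available Cl: 1860 / 0.089 = 20,900 g.
(a) Volume: 20,900 g ÷ 1.18 g/mL = 17,710 mL.

(b) CYA to add: (29 − 14) = 15 mg/L × 913,000 L = 13,700 g cyanuric acid.

(a) 17.7 L; (b) 13.7 kg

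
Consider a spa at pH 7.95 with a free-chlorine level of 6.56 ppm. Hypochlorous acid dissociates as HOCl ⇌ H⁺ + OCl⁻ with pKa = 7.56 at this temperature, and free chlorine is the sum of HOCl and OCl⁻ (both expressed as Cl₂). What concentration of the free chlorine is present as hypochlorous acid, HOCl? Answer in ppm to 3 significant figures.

1.90 ppm

[OCl⁻]/[HOCl] = 10^(pH − pKa) = 10^(7.95 − 7.56) = 10^0.39 = 2.455.
Fraction as HOCl = 1 / (1 + 2.455) = 0.2895.
HOCl = 0.2895 × 6.56 ppm = 1.899 ppm.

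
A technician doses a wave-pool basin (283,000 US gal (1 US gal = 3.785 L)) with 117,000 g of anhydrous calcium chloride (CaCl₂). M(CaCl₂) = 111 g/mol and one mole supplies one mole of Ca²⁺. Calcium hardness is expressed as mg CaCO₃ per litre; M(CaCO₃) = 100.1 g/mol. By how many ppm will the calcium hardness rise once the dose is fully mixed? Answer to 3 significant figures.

Volume: 283,000 US gal × 3.785 L/gal = 1,071,155 L.
Moles of Ca²⁺: 117,000 g ÷ 111 g/mol = 1054 mol.
As CaCO₃: 1054 mol × 100.1 g/mol = 105,500 g.
Rise: 105,500 g / 1,071,155 L × 1000 = 98.5 mg/L.

98.5 ppm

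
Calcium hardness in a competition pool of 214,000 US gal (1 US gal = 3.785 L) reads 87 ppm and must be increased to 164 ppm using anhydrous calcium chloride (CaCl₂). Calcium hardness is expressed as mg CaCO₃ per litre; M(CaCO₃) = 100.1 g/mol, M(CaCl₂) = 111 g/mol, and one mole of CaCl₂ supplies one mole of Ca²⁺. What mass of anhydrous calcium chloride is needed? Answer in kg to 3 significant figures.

69.2 kg

Volume: 214,000 US gal × 3.785 L/gal = 809,990 L.
Hardness to add: (164 − 87) = 77 mg/L as CaCO₃ × 809,990 L = 62,370 g as CaCO₃.
Moles of Ca²⁺ (1 mol Ca²⁺ ≡ 1 mol CaCO₃): 62,370 / 100.1 g/mol = 623.1 mol.
Mass of CaCl₂: 623.1 × 111 = 69,160 g.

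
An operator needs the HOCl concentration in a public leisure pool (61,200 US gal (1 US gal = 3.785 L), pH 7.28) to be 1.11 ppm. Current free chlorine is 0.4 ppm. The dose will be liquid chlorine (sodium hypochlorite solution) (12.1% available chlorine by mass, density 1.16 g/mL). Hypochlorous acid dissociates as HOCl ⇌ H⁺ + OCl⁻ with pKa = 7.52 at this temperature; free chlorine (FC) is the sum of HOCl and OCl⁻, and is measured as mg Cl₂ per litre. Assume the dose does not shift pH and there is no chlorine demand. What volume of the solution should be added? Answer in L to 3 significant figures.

Volume: 61,200 US gal × 3.785 L/gal = 231,642 L.
[OCl⁻]/[HOCl] = 10^(pH − pKa) = 10^(7.28 − 7.52) = 0.5754; fraction as HOCl = 1/(1 + 0.5754) = 0.6347.
Free chlorine required for 1.11 ppm HOCl: 1.11 / 0.6347 = 1.749 ppm.
FC to add: 1.749 − 0.4 = 1.349 mg/L as Cl₂.
Cl₂ equivalent: 1.349 mg/L × 231,642 L = 312.4 g.
Product at 12.1% available Cl: 312.4 / 0.121 = 2582 g.
Volume: 2582 g ÷ 1.16 g/mL = 2226 mL.

2.23 L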